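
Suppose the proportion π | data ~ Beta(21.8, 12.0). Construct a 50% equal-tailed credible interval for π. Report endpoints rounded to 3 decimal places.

Posterior: Beta(21.8, 12.0).
Equal-tailed 50% interval: the 0.25 and 0.75 quantiles of Beta(21.8, 12.0).
Posterior mean ≈ 0.645, SD ≈ 0.081; a Normal approximation gives roughly [0.590, 0.700].
Exact: F⁻¹(0.25) = 0.591; F⁻¹(0.75) = 0.702.

[0.591, 0.702]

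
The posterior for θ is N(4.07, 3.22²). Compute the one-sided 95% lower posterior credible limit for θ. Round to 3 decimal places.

-1.226

Need L with P(θ ≥ L) = 0.95: L = 4.07 − z_{0.05}·3.22.
z = 1.645; L = 4.07 − 1.645 × 3.22 = -1.226.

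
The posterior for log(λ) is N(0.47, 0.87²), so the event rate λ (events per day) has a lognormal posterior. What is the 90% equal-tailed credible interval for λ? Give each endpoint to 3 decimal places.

[0.383, 6.693]

On the log scale the 90% interval is 0.47 ± 1.645 × 0.87 = [-0.9610, 1.9010].
Exponentiate: [e^-0.9610, e^1.9010] = [0.383, 6.693].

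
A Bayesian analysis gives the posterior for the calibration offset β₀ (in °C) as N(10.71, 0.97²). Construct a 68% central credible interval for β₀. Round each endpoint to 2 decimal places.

[9.75, 11.67]

The posterior is symmetric, so the 68% equal-tailed interval is β₀ = 10.71 ± z·0.97 with z = 0.994.
Half-width: 0.994 × 0.97 = 0.96.
10.71 − 0.96 = 9.75; 10.71 + 0.96 = 11.67.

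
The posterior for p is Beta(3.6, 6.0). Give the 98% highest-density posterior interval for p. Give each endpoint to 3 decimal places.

The posterior is unimodal and skewed, so the HPD interval has equal density at both endpoints and is the shortest 98% interval.
Solving f(0.074) = f(0.716) with F(0.716) − F(0.074) = 0.98 gives [0.074, 0.716].
For comparison, the equal-tailed interval is [0.087, 0.734]; the HPD is narrower and shifted toward the mode.

[0.074, 0.716]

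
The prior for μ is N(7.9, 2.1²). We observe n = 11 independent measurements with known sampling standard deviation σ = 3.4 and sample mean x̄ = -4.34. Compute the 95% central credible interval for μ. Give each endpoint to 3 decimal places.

Posterior precision = 1/2.1² + 11/3.4² = 0.2268 + 0.9516 = 1.1783, so posterior SD = 0.9212.
Posterior mean = (7.9/2.1² + 11·-4.34/3.4²) / 1.1783 = -1.9845.
Interval: -1.9845 ± 1.960 × 0.9212 → [-3.790, -0.179].

[-3.790, -0.179]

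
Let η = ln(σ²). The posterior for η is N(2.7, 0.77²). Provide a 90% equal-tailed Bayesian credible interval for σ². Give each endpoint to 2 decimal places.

[4.19, 52.80]

On the log scale the 90% interval is 2.7 ± 1.645 × 0.77 = [1.4335, 3.9665].
Exponentiate: [e^1.4335, e^3.9665] = [4.19, 52.80].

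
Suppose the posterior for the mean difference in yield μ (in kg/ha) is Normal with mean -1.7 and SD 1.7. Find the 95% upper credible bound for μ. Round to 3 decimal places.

Need U with P(μ ≤ U) = 0.95: U = -1.7 + z_{0.05}·1.7.
z = 1.645; U = -1.7 + 1.645 × 1.7 = 1.096.

1.096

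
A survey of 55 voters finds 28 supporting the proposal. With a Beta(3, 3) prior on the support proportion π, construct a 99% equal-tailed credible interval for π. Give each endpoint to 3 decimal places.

Posterior: Beta(3+28, 3+27) = Beta(31, 30).
Equal-tailed 99% interval: the 0.005 and 0.995 quantiles of Beta(31, 30).
Posterior mean ≈ 0.508, SD ≈ 0.063; a Normal approximation gives roughly [0.345, 0.672].
Exact: F⁻¹(0.005) = 0.347; F⁻¹(0.995) = 0.669.

[0.347, 0.669]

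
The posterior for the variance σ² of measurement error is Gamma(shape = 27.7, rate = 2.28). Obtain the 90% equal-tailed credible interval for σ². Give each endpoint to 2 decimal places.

Posterior: Gamma(shape 27.7, rate 2.28).
Equal-tailed 90% interval: Gamma(27.7, 2.28) quantiles at 0.05 and 0.95.
Posterior mean ≈ 12.15, SD ≈ 2.31; a Normal approximation gives roughly [8.35, 15.95].
Exact: lower = 8.62; upper = 16.18.

[8.62, 16.18]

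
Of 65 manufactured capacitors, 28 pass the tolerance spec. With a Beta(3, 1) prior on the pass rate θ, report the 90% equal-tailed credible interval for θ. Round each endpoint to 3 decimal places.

[0.352, 0.548]

Posterior: Beta(3+28, 1+37) = Beta(31, 38).
Equal-tailed 90% interval: the 0.05 and 0.95 quantiles of Beta(31, 38).
Posterior mean ≈ 0.449, SD ≈ 0.059; a Normal approximation gives roughly [0.351, 0.547].
Exact: F⁻¹(0.05) = 0.352; F⁻¹(0.95) = 0.548.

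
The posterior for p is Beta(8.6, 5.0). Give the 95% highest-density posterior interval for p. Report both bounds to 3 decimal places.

The posterior is unimodal and skewed, so the HPD interval has equal density at both endpoints and is the shortest 95% interval.
Solving f(0.386) = f(0.868) with F(0.868) − F(0.386) = 0.95 gives [0.386, 0.868].
For comparison, the equal-tailed interval is [0.371, 0.856]; the HPD is narrower and shifted toward the mode.

[0.386, 0.868]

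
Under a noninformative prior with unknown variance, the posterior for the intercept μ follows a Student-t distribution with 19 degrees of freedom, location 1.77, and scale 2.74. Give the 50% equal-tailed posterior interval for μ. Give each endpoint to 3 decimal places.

The t_19 distribution is symmetric; the 50% interval is 1.77 ± t·2.74 with t_{0.75,19} = 0.688.
Half-width: 0.688 × 2.74 = 1.884.
1.77 − 1.884 = -0.114; 1.77 + 1.884 = 3.654.

[-0.114, 3.654]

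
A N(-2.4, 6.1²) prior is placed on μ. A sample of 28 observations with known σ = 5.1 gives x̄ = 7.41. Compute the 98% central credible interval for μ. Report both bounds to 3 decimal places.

Posterior precision = 1/6.1² + 28/5.1² = 0.0269 + 1.0765 = 1.1034, so posterior SD = 0.9520.
Posterior mean = (-2.4/6.1² + 28·7.41/5.1²) / 1.1034 = 7.1711.
Interval: 7.1711 ± 2.326 × 0.9520 → [4.956, 9.386].

[4.956, 9.386]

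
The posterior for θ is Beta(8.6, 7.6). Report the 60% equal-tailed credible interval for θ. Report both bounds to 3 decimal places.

[0.426, 0.636]

Posterior: Beta(8.6, 7.6).
Equal-tailed 60% interval: the 0.2 and 0.8 quantiles of Beta(8.6, 7.6).
Posterior mean ≈ 0.531, SD ≈ 0.120; a Normal approximation gives roughly [0.430, 0.632].
Exact: F⁻¹(0.2) = 0.426; F⁻¹(0.8) = 0.636.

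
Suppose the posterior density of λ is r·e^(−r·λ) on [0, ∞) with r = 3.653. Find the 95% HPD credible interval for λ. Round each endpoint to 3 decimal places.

[0.000, 0.820]

The exponential density is strictly decreasing on [0, ∞), so the HPD interval is anchored at 0: [0, q] with P(λ ≤ q) = 0.95.
q = −ln(1 − 0.95) / 3.653 = 2.9957 / 3.653 = 0.820.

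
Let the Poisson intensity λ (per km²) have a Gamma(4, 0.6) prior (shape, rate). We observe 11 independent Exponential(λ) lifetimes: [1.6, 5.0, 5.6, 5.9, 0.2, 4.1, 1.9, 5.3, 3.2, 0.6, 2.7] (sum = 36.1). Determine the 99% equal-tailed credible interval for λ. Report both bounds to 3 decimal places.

Posterior: Gamma(4+11, 0.6+36.1) = Gamma(15, 36.7) (shape, rate).
Equal-tailed 99% interval: Gamma(15, 36.7) quantiles at 0.005 and 0.995.
Posterior mean ≈ 0.409, SD ≈ 0.106; a Normal approximation gives roughly [0.137, 0.681].
Exact: lower = 0.188; upper = 0.731.

[0.188, 0.731]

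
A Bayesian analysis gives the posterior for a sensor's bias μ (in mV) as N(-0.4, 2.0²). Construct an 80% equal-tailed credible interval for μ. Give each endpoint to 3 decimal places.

[-2.963, 2.163]

The posterior is symmetric, so the 80% equal-tailed interval is μ = -0.4 ± z·2.0 with z = 1.282.
Half-width: 1.282 × 2.0 = 2.563.
-0.4 − 2.563 = -2.963; -0.4 + 2.563 = 2.163.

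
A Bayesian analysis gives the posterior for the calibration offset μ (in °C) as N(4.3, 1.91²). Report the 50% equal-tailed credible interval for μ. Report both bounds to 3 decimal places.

[3.012, 5.588]

The posterior is symmetric, so the 50% equal-tailed interval is μ = 4.3 ± z·1.91 with z = 0.674.
Half-width: 0.674 × 1.91 = 1.288.
4.3 − 1.288 = 3.012; 4.3 + 1.288 = 5.588.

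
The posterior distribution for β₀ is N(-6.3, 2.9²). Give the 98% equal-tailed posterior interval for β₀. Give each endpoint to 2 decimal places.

[-13.05, 0.45]

The posterior is symmetric, so the 98% equal-tailed interval is β₀ = -6.3 ± z·2.9 with z = 2.326.
Half-width: 2.326 × 2.9 = 6.75.
-6.3 − 6.75 = -13.05; -6.3 + 6.75 = 0.45.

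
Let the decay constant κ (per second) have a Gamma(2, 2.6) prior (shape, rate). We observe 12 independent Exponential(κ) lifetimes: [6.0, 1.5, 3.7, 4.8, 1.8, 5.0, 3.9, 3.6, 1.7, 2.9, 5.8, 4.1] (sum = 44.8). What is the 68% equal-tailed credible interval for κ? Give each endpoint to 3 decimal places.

[0.218, 0.373]

Posterior: Gamma(2+12, 2.6+44.8) = Gamma(14, 47.4) (shape, rate).
Equal-tailed 68% interval: Gamma(14, 47.4) quantiles at 0.16 and 0.84.
Posterior mean ≈ 0.295, SD ≈ 0.079; a Normal approximation gives roughly [0.217, 0.374].
Exact: lower = 0.218; upper = 0.373.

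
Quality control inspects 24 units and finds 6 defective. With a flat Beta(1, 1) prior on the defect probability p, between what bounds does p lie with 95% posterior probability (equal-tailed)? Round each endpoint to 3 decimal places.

[0.121, 0.451]

Posterior: Beta(1+6, 1+18) = Beta(7, 19).
Equal-tailed 95% interval: the 0.025 and 0.975 quantiles of Beta(7, 19).
Posterior mean ≈ 0.269, SD ≈ 0.085; a Normal approximation gives roughly [0.102, 0.437].
Exact: F⁻¹(0.025) = 0.121; F⁻¹(0.975) = 0.451.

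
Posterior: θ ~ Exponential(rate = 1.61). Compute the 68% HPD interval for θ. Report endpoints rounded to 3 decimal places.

[0.000, 0.708]

The exponential density is strictly decreasing on [0, ∞), so the HPD interval is anchored at 0: [0, q] with P(θ ≤ q) = 0.68.
q = −ln(1 − 0.68) / 1.61 = 1.1394 / 1.61 = 0.708.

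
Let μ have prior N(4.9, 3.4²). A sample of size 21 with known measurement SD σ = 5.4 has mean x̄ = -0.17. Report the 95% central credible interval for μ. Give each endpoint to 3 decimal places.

[-1.809, 2.556]

Posterior precision = 1/3.4² + 21/5.4² = 0.0865 + 0.7202 = 0.8067, so posterior SD = 1.1134.
Posterior mean = (4.9/3.4² + 21·-0.17/5.4²) / 0.8067 = 0.3737.
Interval: 0.3737 ± 1.960 × 1.1134 → [-1.809, 2.556].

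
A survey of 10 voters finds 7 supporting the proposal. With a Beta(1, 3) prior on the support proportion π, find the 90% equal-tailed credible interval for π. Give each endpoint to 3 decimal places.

Posterior: Beta(1+7, 3+3) = Beta(8, 6).
Equal-tailed 90% interval: the 0.05 and 0.95 quantiles of Beta(8, 6).
Posterior mean ≈ 0.571, SD ≈ 0.128; a Normal approximation gives roughly [0.361, 0.782].
Exact: F⁻¹(0.05) = 0.355; F⁻¹(0.95) = 0.776.

[0.355, 0.776]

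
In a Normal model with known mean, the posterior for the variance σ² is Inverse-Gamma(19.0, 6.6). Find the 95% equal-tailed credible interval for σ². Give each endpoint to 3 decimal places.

Inverse-Gamma(19.0, 6.6) quantiles: F⁻¹(0.025) and F⁻¹(0.975).
Equivalently, 1/σ² ~ Gamma(19.0, rate = 6.6); invert its 0.975 and 0.025 quantiles.
Posterior mean ≈ 0.367, SD ≈ 0.089; a Normal approximation gives roughly [0.192, 0.541].
Exact: lower = 0.232; upper = 0.577.

[0.232, 0.577]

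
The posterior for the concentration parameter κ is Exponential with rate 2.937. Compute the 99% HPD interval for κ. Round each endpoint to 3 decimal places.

The exponential density is strictly decreasing on [0, ∞), so the HPD interval is anchored at 0: [0, q] with P(κ ≤ q) = 0.99.
q = −ln(1 − 0.99) / 2.937 = 4.6052 / 2.937 = 1.568.

[0.000, 1.568]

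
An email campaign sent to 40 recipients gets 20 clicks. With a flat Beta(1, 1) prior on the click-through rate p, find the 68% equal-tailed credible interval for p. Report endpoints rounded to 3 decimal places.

[0.423, 0.577]

Posterior: Beta(1+20, 1+20) = Beta(21, 21).
Equal-tailed 68% interval: the 0.16 and 0.84 quantiles of Beta(21, 21).
Posterior mean ≈ 0.500, SD ≈ 0.076; a Normal approximation gives roughly [0.424, 0.576].
Exact: F⁻¹(0.16) = 0.423; F⁻¹(0.84) = 0.577.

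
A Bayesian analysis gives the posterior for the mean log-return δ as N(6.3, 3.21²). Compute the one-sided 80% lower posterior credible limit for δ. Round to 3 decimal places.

Need L with P(δ ≥ L) = 0.80: L = 6.3 − z_{0.2}·3.21.
z = 0.842; L = 6.3 − 0.842 × 3.21 = 3.598.

3.598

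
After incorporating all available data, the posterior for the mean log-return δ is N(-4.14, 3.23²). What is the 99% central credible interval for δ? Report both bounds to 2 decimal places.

The posterior is symmetric, so the 99% equal-tailed interval is δ = -4.14 ± z·3.23 with z = 2.576.
Half-width: 2.576 × 3.23 = 8.32.
-4.14 − 8.32 = -12.46; -4.14 + 8.32 = 4.18.

[-12.46, 4.18]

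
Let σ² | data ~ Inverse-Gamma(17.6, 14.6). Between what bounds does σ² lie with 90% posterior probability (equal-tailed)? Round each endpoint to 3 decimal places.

Inverse-Gamma(17.6, 14.6) quantiles: F⁻¹(0.05) and F⁻¹(0.95).
Equivalently, 1/σ² ~ Gamma(17.6, rate = 14.6); invert its 0.95 and 0.05 quantiles.
Posterior mean ≈ 0.880, SD ≈ 0.223; a Normal approximation gives roughly [0.513, 1.246].
Exact: lower = 0.584; upper = 1.291.

[0.584, 1.291]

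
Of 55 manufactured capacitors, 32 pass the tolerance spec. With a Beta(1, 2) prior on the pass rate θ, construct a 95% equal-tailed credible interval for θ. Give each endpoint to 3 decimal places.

Posterior: Beta(1+32, 2+23) = Beta(33, 25).
Equal-tailed 95% interval: the 0.025 and 0.975 quantiles of Beta(33, 25).
Posterior mean ≈ 0.569, SD ≈ 0.064; a Normal approximation gives roughly [0.443, 0.695].
Exact: F⁻¹(0.025) = 0.441; F⁻¹(0.975) = 0.693.

[0.441, 0.693]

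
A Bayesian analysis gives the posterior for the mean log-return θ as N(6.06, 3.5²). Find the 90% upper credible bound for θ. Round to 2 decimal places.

10.55

Need U with P(θ ≤ U) = 0.90: U = 6.06 + z_{0.1}·3.5.
z = 1.282; U = 6.06 + 1.282 × 3.5 = 10.55.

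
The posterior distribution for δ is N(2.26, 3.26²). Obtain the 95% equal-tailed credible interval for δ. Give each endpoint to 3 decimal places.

The posterior is symmetric, so the 95% equal-tailed interval is δ = 2.26 ± z·3.26 with z = 1.960.
Half-width: 1.960 × 3.26 = 6.389.
2.26 − 6.389 = -4.129; 2.26 + 6.389 = 8.649.

[-4.129, 8.649]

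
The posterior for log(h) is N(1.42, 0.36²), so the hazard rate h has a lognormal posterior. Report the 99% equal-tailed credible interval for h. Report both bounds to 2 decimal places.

[1.64, 10.46]

On the log scale the 99% interval is 1.42 ± 2.576 × 0.36 = [0.4927, 2.3473].
Exponentiate: [e^0.4927, e^2.3473] = [1.64, 10.46].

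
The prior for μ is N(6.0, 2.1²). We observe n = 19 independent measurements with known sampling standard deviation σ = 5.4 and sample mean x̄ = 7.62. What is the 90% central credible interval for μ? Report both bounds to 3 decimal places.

[5.447, 8.957]

Posterior precision = 1/2.1² + 19/5.4² = 0.2268 + 0.6516 = 0.8783, so posterior SD = 1.0670.
Posterior mean = (6.0/2.1² + 19·7.62/5.4²) / 0.8783 = 7.2018.
Interval: 7.2018 ± 1.645 × 1.0670 → [5.447, 8.957].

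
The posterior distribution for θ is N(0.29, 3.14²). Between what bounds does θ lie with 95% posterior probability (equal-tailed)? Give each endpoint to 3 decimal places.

[-5.864, 6.444]

The posterior is symmetric, so the 95% equal-tailed interval is θ = 0.29 ± z·3.14 with z = 1.960.
Half-width: 1.960 × 3.14 = 6.154.
0.29 − 6.154 = -5.864; 0.29 + 6.154 = 6.444.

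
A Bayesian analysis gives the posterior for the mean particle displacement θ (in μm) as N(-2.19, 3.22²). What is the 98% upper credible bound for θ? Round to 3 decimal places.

4.423

Need U with P(θ ≤ U) = 0.98: U = -2.19 + z_{0.02}·3.22.
z = 2.054; U = -2.19 + 2.054 × 3.22 = 4.423.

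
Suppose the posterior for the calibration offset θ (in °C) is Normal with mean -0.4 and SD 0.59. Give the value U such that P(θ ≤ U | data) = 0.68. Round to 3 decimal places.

-0.124

Need U with P(θ ≤ U) = 0.68: U = -0.4 + z_{0.32}·0.59.
z = 0.468; U = -0.4 + 0.468 × 0.59 = -0.124.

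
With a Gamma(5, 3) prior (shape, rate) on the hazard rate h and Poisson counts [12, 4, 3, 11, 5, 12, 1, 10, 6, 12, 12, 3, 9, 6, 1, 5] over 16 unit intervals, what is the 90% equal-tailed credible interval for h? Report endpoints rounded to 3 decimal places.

Posterior: Gamma(5+112, 3+16) = Gamma(117, 19) (shape, rate).
Equal-tailed 90% interval: Gamma(117, 19) quantiles at 0.05 and 0.95.
Posterior mean ≈ 6.158, SD ≈ 0.569; a Normal approximation gives roughly [5.221, 7.094].
Exact: lower = 5.252; upper = 7.123.

[5.252, 7.123]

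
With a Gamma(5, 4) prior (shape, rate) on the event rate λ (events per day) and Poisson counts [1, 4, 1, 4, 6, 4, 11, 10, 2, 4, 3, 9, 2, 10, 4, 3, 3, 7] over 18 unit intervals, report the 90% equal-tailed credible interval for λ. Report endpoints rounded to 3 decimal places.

[3.533, 4.973]

Posterior: Gamma(5+88, 4+18) = Gamma(93, 22) (shape, rate).
Equal-tailed 90% interval: Gamma(93, 22) quantiles at 0.05 and 0.95.
Posterior mean ≈ 4.227, SD ≈ 0.438; a Normal approximation gives roughly [3.506, 4.948].
Exact: lower = 3.533; upper = 4.973.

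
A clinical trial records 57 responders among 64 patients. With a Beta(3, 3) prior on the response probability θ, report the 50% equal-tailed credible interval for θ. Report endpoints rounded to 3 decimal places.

Posterior: Beta(3+57, 3+7) = Beta(60, 10).
Equal-tailed 50% interval: the 0.25 and 0.75 quantiles of Beta(60, 10).
Posterior mean ≈ 0.857, SD ≈ 0.042; a Normal approximation gives roughly [0.829, 0.885].
Exact: F⁻¹(0.25) = 0.831; F⁻¹(0.75) = 0.887.

[0.831, 0.887]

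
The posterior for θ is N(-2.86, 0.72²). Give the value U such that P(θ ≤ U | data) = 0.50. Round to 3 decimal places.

Need U with P(θ ≤ U) = 0.50: U = -2.86 + z_{0.5}·0.72.
z = 0.000; U = -2.86 + 0.000 × 0.72 = -2.860.

-2.860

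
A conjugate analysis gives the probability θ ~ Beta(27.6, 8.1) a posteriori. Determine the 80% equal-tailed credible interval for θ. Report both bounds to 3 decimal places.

[0.681, 0.858]

Posterior: Beta(27.6, 8.1).
Equal-tailed 80% interval: the 0.1 and 0.9 quantiles of Beta(27.6, 8.1).
Posterior mean ≈ 0.773, SD ≈ 0.069; a Normal approximation gives roughly [0.685, 0.862].
Exact: F⁻¹(0.1) = 0.681; F⁻¹(0.9) = 0.858.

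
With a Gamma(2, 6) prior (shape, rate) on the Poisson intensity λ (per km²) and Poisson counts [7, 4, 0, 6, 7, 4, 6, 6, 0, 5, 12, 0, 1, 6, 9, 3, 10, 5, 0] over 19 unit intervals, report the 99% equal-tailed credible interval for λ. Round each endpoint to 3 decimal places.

[2.802, 4.789]

Posterior: Gamma(2+91, 6+19) = Gamma(93, 25) (shape, rate).
Equal-tailed 99% interval: Gamma(93, 25) quantiles at 0.005 and 0.995.
Posterior mean ≈ 3.720, SD ≈ 0.386; a Normal approximation gives roughly [2.726, 4.714].
Exact: lower = 2.802; upper = 4.789.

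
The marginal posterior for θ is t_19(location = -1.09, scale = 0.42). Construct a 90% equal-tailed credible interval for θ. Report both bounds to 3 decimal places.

[-1.816, -0.364]

The t_19 distribution is symmetric; the 90% interval is -1.09 ± t·0.42 with t_{0.95,19} = 1.729.
Half-width: 1.729 × 0.42 = 0.726.
-1.09 − 0.726 = -1.816; -1.09 + 0.726 = -0.364.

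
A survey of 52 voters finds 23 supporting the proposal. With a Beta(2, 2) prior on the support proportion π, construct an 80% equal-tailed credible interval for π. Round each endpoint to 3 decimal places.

Posterior: Beta(2+23, 2+29) = Beta(25, 31).
Equal-tailed 80% interval: the 0.1 and 0.9 quantiles of Beta(25, 31).
Posterior mean ≈ 0.446, SD ≈ 0.066; a Normal approximation gives roughly [0.362, 0.531].
Exact: F⁻¹(0.1) = 0.362; F⁻¹(0.9) = 0.532.

[0.362, 0.532]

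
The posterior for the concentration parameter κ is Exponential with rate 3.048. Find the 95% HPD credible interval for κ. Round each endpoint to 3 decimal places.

[0.000, 0.983]

The exponential density is strictly decreasing on [0, ∞), so the HPD interval is anchored at 0: [0, q] with P(κ ≤ q) = 0.95.
q = −ln(1 − 0.95) / 3.048 = 2.9957 / 3.048 = 0.983.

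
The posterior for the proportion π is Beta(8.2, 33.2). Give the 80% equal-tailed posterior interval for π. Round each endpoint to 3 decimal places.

[0.123, 0.280]

Posterior: Beta(8.2, 33.2).
Equal-tailed 80% interval: the 0.1 and 0.9 quantiles of Beta(8.2, 33.2).
Posterior mean ≈ 0.198, SD ≈ 0.061; a Normal approximation gives roughly [0.120, 0.277].
Exact: F⁻¹(0.1) = 0.123; F⁻¹(0.9) = 0.280.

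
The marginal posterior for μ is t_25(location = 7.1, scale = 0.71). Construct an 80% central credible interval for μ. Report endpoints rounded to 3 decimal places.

The t_25 distribution is symmetric; the 80% interval is 7.1 ± t·0.71 with t_{0.9,25} = 1.316.
Half-width: 1.316 × 0.71 = 0.935.
7.1 − 0.935 = 6.165; 7.1 + 0.935 = 8.035.

[6.165, 8.035]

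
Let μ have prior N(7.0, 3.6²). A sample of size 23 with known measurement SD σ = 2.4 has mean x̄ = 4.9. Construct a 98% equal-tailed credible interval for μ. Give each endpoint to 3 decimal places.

Posterior precision = 1/3.6² + 23/2.4² = 0.0772 + 3.9931 = 4.0702, so posterior SD = 0.4957.
Posterior mean = (7.0/3.6² + 23·4.9/2.4²) / 4.0702 = 4.9398.
Interval: 4.9398 ± 2.326 × 0.4957 → [3.787, 6.093].

[3.787, 6.093]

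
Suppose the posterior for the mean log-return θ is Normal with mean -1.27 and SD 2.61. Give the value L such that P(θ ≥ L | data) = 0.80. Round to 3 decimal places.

Need L with P(θ ≥ L) = 0.80: L = -1.27 − z_{0.2}·2.61.
z = 0.842; L = -1.27 − 0.842 × 2.61 = -3.467.

-3.467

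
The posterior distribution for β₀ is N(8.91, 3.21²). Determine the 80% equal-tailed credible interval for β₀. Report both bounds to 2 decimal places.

[4.80, 13.02]

The posterior is symmetric, so the 80% equal-tailed interval is β₀ = 8.91 ± z·3.21 with z = 1.282.
Half-width: 1.282 × 3.21 = 4.11.
8.91 − 4.11 = 4.80; 8.91 + 4.11 = 13.02.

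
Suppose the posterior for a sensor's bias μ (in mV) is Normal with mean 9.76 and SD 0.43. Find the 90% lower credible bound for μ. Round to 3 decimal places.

9.209

Need L with P(μ ≥ L) = 0.90: L = 9.76 − z_{0.1}·0.43.
z = 1.282; L = 9.76 − 1.282 × 0.43 = 9.209.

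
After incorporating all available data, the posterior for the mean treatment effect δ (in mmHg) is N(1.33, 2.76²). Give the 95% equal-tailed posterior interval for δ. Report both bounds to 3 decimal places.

[-4.080, 6.740]

The posterior is symmetric, so the 95% equal-tailed interval is δ = 1.33 ± z·2.76 with z = 1.960.
Half-width: 1.960 × 2.76 = 5.410.
1.33 − 5.410 = -4.080; 1.33 + 5.410 = 6.740.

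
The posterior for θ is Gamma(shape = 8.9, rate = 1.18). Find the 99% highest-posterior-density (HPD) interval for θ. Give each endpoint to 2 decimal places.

[2.24, 14.94]

The posterior is unimodal and skewed, so the HPD interval has equal density at both endpoints and is the shortest 99% interval.
Solving f(2.24) = f(14.94) with F(14.94) − F(2.24) = 0.99 gives [2.24, 14.94].
For comparison, the equal-tailed interval is [2.61, 15.62]; the HPD is narrower and shifted toward the mode.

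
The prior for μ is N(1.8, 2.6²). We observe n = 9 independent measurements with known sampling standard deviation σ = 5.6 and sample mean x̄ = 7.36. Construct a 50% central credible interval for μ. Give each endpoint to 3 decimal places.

[4.446, 6.492]

Posterior precision = 1/2.6² + 9/5.6² = 0.1479 + 0.2870 = 0.4349, so posterior SD = 1.5163.
Posterior mean = (1.8/2.6² + 9·7.36/5.6²) / 0.4349 = 5.4689.
Interval: 5.4689 ± 0.674 × 1.5163 → [4.446, 6.492].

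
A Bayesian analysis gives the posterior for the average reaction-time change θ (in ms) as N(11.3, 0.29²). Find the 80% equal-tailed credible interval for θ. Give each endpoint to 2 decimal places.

[10.93, 11.67]

The posterior is symmetric, so the 80% equal-tailed interval is θ = 11.3 ± z·0.29 with z = 1.282.
Half-width: 1.282 × 0.29 = 0.37.
11.3 − 0.37 = 10.93; 11.3 + 0.37 = 11.67.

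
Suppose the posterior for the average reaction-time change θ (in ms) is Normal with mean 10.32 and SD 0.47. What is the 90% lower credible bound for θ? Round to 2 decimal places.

9.72

Need L with P(θ ≥ L) = 0.90: L = 10.32 − z_{0.1}·0.47.
z = 1.282; L = 10.32 − 1.282 × 0.47 = 9.72.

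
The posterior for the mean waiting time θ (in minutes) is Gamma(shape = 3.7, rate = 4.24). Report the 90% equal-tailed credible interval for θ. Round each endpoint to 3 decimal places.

Posterior: Gamma(shape 3.7, rate 4.24).
Equal-tailed 90% interval: Gamma(3.7, 4.24) quantiles at 0.05 and 0.95.
Posterior mean ≈ 0.873, SD ≈ 0.454; a Normal approximation gives roughly [0.126, 1.619].
Exact: lower = 0.282; upper = 1.727.

[0.282, 1.727]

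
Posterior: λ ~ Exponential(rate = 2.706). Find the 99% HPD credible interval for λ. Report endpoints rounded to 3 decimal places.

[0.000, 1.702]

The exponential density is strictly decreasing on [0, ∞), so the HPD interval is anchored at 0: [0, q] with P(λ ≤ q) = 0.99.
q = −ln(1 − 0.99) / 2.706 = 4.6052 / 2.706 = 1.702.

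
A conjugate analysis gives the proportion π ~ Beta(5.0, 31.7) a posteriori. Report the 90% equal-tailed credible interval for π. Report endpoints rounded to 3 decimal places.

[0.057, 0.238]

Posterior: Beta(5.0, 31.7).
Equal-tailed 90% interval: the 0.05 and 0.95 quantiles of Beta(5.0, 31.7).
Posterior mean ≈ 0.136, SD ≈ 0.056; a Normal approximation gives roughly [0.044, 0.228].
Exact: F⁻¹(0.05) = 0.057; F⁻¹(0.95) = 0.238.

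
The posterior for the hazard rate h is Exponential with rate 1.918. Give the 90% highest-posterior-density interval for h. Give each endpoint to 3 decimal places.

[0.000, 1.201]

The exponential density is strictly decreasing on [0, ∞), so the HPD interval is anchored at 0: [0, q] with P(h ≤ q) = 0.90.
q = −ln(1 − 0.90) / 1.918 = 2.3026 / 1.918 = 1.201.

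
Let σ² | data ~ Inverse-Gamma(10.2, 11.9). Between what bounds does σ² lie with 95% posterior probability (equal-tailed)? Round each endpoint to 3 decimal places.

Inverse-Gamma(10.2, 11.9) quantiles: F⁻¹(0.025) and F⁻¹(0.975).
Equivalently, 1/σ² ~ Gamma(10.2, rate = 11.9); invert its 0.975 and 0.025 quantiles.
Posterior mean ≈ 1.293, SD ≈ 0.452; a Normal approximation gives roughly [0.408, 2.179].
Exact: lower = 0.686; upper = 2.412.

[0.686, 2.412]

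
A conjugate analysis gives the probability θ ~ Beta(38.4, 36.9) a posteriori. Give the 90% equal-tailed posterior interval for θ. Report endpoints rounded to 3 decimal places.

[0.416, 0.604]

Posterior: Beta(38.4, 36.9).
Equal-tailed 90% interval: the 0.05 and 0.95 quantiles of Beta(38.4, 36.9).
Posterior mean ≈ 0.510, SD ≈ 0.057; a Normal approximation gives roughly [0.416, 0.604].
Exact: F⁻¹(0.05) = 0.416; F⁻¹(0.95) = 0.604.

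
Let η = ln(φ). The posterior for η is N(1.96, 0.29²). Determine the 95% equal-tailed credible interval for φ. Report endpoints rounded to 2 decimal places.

On the log scale the 95% interval is 1.96 ± 1.960 × 0.29 = [1.3916, 2.5284].
Exponentiate: [e^1.3916, e^2.5284] = [4.02, 12.53].

[4.02, 12.53]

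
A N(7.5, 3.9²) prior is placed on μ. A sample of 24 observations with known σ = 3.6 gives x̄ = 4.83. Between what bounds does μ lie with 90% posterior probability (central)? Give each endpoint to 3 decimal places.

Posterior precision = 1/3.9² + 24/3.6² = 0.0657 + 1.8519 = 1.9176, so posterior SD = 0.7221.
Posterior mean = (7.5/3.9² + 24·4.83/3.6²) / 1.9176 = 4.9215.
Interval: 4.9215 ± 1.645 × 0.7221 → [3.734, 6.109].

[3.734, 6.109]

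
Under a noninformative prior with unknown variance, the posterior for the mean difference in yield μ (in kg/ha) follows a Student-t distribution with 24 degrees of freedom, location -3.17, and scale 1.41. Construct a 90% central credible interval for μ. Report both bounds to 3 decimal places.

The t_24 distribution is symmetric; the 90% interval is -3.17 ± t·1.41 with t_{0.95,24} = 1.711.
Half-width: 1.711 × 1.41 = 2.412.
-3.17 − 2.412 = -5.582; -3.17 + 2.412 = -0.758.

[-5.582, -0.758]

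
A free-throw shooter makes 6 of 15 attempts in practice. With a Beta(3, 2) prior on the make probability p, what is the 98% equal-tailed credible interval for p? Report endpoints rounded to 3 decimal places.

[0.212, 0.702]

Posterior: Beta(3+6, 2+9) = Beta(9, 11).
Equal-tailed 98% interval: the 0.01 and 0.99 quantiles of Beta(9, 11).
Posterior mean ≈ 0.450, SD ≈ 0.109; a Normal approximation gives roughly [0.197, 0.703].
Exact: F⁻¹(0.01) = 0.212; F⁻¹(0.99) = 0.702.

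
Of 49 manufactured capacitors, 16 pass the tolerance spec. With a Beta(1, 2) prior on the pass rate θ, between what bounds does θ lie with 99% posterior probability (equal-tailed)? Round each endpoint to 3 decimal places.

[0.176, 0.502]

Posterior: Beta(1+16, 2+33) = Beta(17, 35).
Equal-tailed 99% interval: the 0.005 and 0.995 quantiles of Beta(17, 35).
Posterior mean ≈ 0.327, SD ≈ 0.064; a Normal approximation gives roughly [0.161, 0.493].
Exact: F⁻¹(0.005) = 0.176; F⁻¹(0.995) = 0.502.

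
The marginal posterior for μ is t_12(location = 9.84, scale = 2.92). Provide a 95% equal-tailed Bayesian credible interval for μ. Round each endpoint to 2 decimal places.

The t_12 distribution is symmetric; the 95% interval is 9.84 ± t·2.92 with t_{0.975,12} = 2.179.
Half-width: 2.179 × 2.92 = 6.36.
9.84 − 6.36 = 3.48; 9.84 + 6.36 = 16.20.

[3.48, 16.20]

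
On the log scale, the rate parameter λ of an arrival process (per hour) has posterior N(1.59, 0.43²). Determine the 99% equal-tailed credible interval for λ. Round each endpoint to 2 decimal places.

[1.62, 14.84]

On the log scale the 99% interval is 1.59 ± 2.576 × 0.43 = [0.4824, 2.6976].
Exponentiate: [e^0.4824, e^2.6976] = [1.62, 14.84].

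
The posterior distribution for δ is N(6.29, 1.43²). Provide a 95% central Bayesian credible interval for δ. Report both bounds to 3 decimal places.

The posterior is symmetric, so the 95% equal-tailed interval is δ = 6.29 ± z·1.43 with z = 1.960.
Half-width: 1.960 × 1.43 = 2.803.
6.29 − 2.803 = 3.487; 6.29 + 2.803 = 9.093.

[3.487, 9.093]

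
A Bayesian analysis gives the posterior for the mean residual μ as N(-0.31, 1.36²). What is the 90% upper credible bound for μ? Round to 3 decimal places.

Need U with P(μ ≤ U) = 0.90: U = -0.31 + z_{0.1}·1.36.
z = 1.282; U = -0.31 + 1.282 × 1.36 = 1.433.

1.433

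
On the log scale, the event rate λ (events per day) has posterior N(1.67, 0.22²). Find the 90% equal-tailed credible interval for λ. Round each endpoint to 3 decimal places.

[3.699, 7.628]

On the log scale the 90% interval is 1.67 ± 1.645 × 0.22 = [1.3081, 2.0319].
Exponentiate: [e^1.3081, e^2.0319] = [3.699, 7.628].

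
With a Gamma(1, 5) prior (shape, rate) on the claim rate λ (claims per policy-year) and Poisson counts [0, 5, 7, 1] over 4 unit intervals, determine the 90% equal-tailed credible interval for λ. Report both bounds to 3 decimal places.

Posterior: Gamma(1+13, 5+4) = Gamma(14, 9) (shape, rate).
Equal-tailed 90% interval: Gamma(14, 9) quantiles at 0.05 and 0.95.
Posterior mean ≈ 1.556, SD ≈ 0.416; a Normal approximation gives roughly [0.872, 2.239].
Exact: lower = 0.940; upper = 2.297.

[0.940, 2.297]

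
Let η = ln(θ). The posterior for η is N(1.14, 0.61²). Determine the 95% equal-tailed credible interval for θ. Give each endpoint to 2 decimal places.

On the log scale the 95% interval is 1.14 ± 1.960 × 0.61 = [-0.0556, 2.3356].
Exponentiate: [e^-0.0556, e^2.3356] = [0.95, 10.34].

[0.95, 10.34]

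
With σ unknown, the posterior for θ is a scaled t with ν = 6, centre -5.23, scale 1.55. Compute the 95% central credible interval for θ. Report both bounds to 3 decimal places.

[-9.023, -1.437]

The t_6 distribution is symmetric; the 95% interval is -5.23 ± t·1.55 with t_{0.975,6} = 2.447.
Half-width: 2.447 × 1.55 = 3.793.
-5.23 − 3.793 = -9.023; -5.23 + 3.793 = -1.437.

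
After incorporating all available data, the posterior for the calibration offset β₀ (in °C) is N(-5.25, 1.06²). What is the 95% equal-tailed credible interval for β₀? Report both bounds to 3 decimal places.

[-7.328, -3.172]

The posterior is symmetric, so the 95% equal-tailed interval is β₀ = -5.25 ± z·1.06 with z = 1.960.
Half-width: 1.960 × 1.06 = 2.078.
-5.25 − 2.078 = -7.328; -5.25 + 2.078 = -3.172.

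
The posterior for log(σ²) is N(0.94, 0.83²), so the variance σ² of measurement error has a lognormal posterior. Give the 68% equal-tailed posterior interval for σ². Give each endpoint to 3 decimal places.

On the log scale the 68% interval is 0.94 ± 0.994 × 0.83 = [0.1146, 1.7654].
Exponentiate: [e^0.1146, e^1.7654] = [1.121, 5.844].

[1.121, 5.844]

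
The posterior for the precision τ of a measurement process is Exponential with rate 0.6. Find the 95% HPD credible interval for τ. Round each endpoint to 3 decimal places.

[0.000, 4.993]

The exponential density is strictly decreasing on [0, ∞), so the HPD interval is anchored at 0: [0, q] with P(τ ≤ q) = 0.95.
q = −ln(1 − 0.95) / 0.6 = 2.9957 / 0.6 = 4.993.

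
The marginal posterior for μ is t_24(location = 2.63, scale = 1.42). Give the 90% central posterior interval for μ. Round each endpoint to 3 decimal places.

The t_24 distribution is symmetric; the 90% interval is 2.63 ± t·1.42 with t_{0.95,24} = 1.711.
Half-width: 1.711 × 1.42 = 2.429.
2.63 − 2.429 = 0.201; 2.63 + 2.429 = 5.059.

[0.201, 5.059]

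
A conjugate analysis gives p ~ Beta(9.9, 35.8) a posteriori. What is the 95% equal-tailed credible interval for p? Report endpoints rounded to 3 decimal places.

[0.111, 0.346]

Posterior: Beta(9.9, 35.8).
Equal-tailed 95% interval: the 0.025 and 0.975 quantiles of Beta(9.9, 35.8).
Posterior mean ≈ 0.217, SD ≈ 0.060; a Normal approximation gives roughly [0.098, 0.335].
Exact: F⁻¹(0.025) = 0.111; F⁻¹(0.975) = 0.346.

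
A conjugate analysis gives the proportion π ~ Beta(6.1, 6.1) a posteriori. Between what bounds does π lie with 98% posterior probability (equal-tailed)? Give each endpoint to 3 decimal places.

[0.196, 0.804]

Posterior: Beta(6.1, 6.1).
Equal-tailed 98% interval: the 0.01 and 0.99 quantiles of Beta(6.1, 6.1).
Posterior mean ≈ 0.500, SD ≈ 0.138; a Normal approximation gives roughly [0.180, 0.820].
Exact: F⁻¹(0.01) = 0.196; F⁻¹(0.99) = 0.804.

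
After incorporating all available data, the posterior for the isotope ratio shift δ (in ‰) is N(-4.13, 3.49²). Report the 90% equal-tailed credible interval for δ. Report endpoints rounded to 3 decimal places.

The posterior is symmetric, so the 90% equal-tailed interval is δ = -4.13 ± z·3.49 with z = 1.645.
Half-width: 1.645 × 3.49 = 5.741.
-4.13 − 5.741 = -9.871; -4.13 + 5.741 = 1.611.

[-9.871, 1.611]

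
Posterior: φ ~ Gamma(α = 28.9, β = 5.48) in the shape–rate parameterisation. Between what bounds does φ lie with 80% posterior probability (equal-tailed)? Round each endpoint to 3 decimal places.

[4.062, 6.563]

Posterior: Gamma(shape 28.9, rate 5.48).
Equal-tailed 80% interval: Gamma(28.9, 5.48) quantiles at 0.1 and 0.9.
Posterior mean ≈ 5.274, SD ≈ 0.981; a Normal approximation gives roughly [4.017, 6.531].
Exact: lower = 4.062; upper = 6.563.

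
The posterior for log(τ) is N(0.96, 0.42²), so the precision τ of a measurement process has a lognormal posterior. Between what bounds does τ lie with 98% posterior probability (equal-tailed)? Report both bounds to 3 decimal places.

[0.983, 6.938]

On the log scale the 98% interval is 0.96 ± 2.326 × 0.42 = [-0.0171, 1.9371].
Exponentiate: [e^-0.0171, e^1.9371] = [0.983, 6.938].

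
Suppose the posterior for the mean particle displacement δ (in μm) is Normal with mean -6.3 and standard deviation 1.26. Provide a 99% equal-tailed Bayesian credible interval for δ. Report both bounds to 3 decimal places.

The posterior is symmetric, so the 99% equal-tailed interval is δ = -6.3 ± z·1.26 with z = 2.576.
Half-width: 2.576 × 1.26 = 3.246.
-6.3 − 3.246 = -9.546; -6.3 + 3.246 = -3.054.

[-9.546, -3.054]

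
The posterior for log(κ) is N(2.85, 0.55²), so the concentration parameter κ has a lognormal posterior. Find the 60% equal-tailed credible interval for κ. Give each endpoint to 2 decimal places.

On the log scale the 60% interval is 2.85 ± 0.842 × 0.55 = [2.3871, 3.3129].
Exponentiate: [e^2.3871, e^3.3129] = [10.88, 27.46].

[10.88, 27.46]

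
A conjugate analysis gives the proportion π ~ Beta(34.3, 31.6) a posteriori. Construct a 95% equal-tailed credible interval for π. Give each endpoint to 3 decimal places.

[0.401, 0.639]

Posterior: Beta(34.3, 31.6).
Equal-tailed 95% interval: the 0.025 and 0.975 quantiles of Beta(34.3, 31.6).
Posterior mean ≈ 0.520, SD ≈ 0.061; a Normal approximation gives roughly [0.401, 0.640].
Exact: F⁻¹(0.025) = 0.401; F⁻¹(0.975) = 0.639.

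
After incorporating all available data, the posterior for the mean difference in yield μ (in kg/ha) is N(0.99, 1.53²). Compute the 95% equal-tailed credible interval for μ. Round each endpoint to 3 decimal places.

[-2.009, 3.989]

The posterior is symmetric, so the 95% equal-tailed interval is μ = 0.99 ± z·1.53 with z = 1.960.
Half-width: 1.960 × 1.53 = 2.999.
0.99 − 2.999 = -2.009; 0.99 + 2.999 = 3.989.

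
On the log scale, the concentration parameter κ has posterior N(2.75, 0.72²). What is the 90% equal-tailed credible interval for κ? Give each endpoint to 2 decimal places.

On the log scale the 90% interval is 2.75 ± 1.645 × 0.72 = [1.5657, 3.9343].
Exponentiate: [e^1.5657, e^3.9343] = [4.79, 51.13].

[4.79, 51.13]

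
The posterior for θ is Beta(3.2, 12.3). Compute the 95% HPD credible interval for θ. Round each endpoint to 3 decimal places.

[0.034, 0.401]

The posterior is unimodal and skewed, so the HPD interval has equal density at both endpoints and is the shortest 95% interval.
Solving f(0.034) = f(0.401) with F(0.401) − F(0.034) = 0.95 gives [0.034, 0.401].
For comparison, the equal-tailed interval is [0.051, 0.432]; the HPD is narrower and shifted toward the mode.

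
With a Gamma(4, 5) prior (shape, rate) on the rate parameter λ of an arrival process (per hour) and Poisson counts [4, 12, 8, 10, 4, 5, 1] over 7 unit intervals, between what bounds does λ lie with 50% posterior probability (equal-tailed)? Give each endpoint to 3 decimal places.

Posterior: Gamma(4+44, 5+7) = Gamma(48, 12) (shape, rate).
Equal-tailed 50% interval: Gamma(48, 12) quantiles at 0.25 and 0.75.
Posterior mean ≈ 4.000, SD ≈ 0.577; a Normal approximation gives roughly [3.611, 4.389].
Exact: lower = 3.597; upper = 4.373.

[3.597, 4.373]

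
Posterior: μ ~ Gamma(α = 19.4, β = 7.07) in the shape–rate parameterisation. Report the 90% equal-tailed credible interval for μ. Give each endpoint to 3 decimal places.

Posterior: Gamma(shape 19.4, rate 7.07).
Equal-tailed 90% interval: Gamma(19.4, 7.07) quantiles at 0.05 and 0.95.
Posterior mean ≈ 2.744, SD ≈ 0.623; a Normal approximation gives roughly [1.719, 3.769].
Exact: lower = 1.806; upper = 3.843.

[1.806, 3.843]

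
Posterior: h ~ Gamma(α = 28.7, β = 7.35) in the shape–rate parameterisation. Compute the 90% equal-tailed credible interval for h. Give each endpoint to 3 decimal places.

Posterior: Gamma(shape 28.7, rate 7.35).
Equal-tailed 90% interval: Gamma(28.7, 7.35) quantiles at 0.05 and 0.95.
Posterior mean ≈ 3.905, SD ≈ 0.729; a Normal approximation gives roughly [2.706, 5.104].
Exact: lower = 2.788; upper = 5.176.

[2.788, 5.176]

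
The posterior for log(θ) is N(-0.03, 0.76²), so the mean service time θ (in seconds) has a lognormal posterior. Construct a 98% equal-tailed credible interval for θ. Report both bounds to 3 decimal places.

On the log scale the 98% interval is -0.03 ± 2.326 × 0.76 = [-1.7980, 1.7380].
Exponentiate: [e^-1.7980, e^1.7380] = [0.166, 5.686].

[0.166, 5.686]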